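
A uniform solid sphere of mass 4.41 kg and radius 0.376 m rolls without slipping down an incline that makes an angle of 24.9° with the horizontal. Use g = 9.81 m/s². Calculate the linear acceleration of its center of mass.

a ≈ 2.95 m/s²

Translation along the incline: Mg sinθ − f = Ma.
Rotation about the center: fR = Iα with I = (2/5)MR². No-slip gives a = αR, so f = (I/R²)a = (2/5)M a.
Substituting: Mg sinθ = (1 + 0.4000)Ma, so a = g sinθ/(1 + 0.4000) = (9.81) sin 24.9° / 1.400 = 2.950 m/s².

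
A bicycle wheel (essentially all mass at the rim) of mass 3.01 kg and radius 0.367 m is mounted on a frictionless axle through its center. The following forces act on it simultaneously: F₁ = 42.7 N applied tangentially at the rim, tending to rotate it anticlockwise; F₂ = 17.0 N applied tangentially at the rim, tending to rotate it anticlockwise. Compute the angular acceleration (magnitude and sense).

I = MR² = (3.01)(0.367)² = 0.4054 kg·m².
Taking anticlockwise as positive: τ₁ = +(42.7)(0.367) = +15.67 N·m; τ₂ = +(17.0)(0.367) = +6.239 N·m.
Net torque τ = 21.91 N·m.
α = τ/I = 21.91/0.4054 = 54.04 rad/s².

α ≈ 54.0 rad/s², anticlockwise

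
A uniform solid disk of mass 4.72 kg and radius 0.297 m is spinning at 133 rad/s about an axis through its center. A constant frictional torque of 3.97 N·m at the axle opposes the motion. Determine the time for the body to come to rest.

I = ½MR² = (1/2)(4.72)(0.297)² = 0.2082 kg·m².
The net torque has magnitude 3.97 N·m, opposing ω.
|α| = τ/I = 3.970/0.2082 = 19.07 rad/s² (deceleration).
0 = ω₀ − |α|t ⇒ t = ω₀/|α| = 133/19.07 = 6.974 s.

t ≈ 6.97 s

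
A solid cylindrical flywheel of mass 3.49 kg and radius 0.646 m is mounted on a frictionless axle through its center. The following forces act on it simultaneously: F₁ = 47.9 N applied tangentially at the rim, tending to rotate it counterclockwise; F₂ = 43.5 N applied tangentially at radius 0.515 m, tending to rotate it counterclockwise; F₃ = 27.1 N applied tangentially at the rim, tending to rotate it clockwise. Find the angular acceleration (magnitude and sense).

I = ½MR² = (1/2)(3.49)(0.646)² = 0.7282 kg·m².
Taking counterclockwise as positive: τ₁ = +(47.9)(0.646) = +30.94 N·m; τ₂ = +(43.5)(0.515) = +22.40 N·m; τ₃ = −(27.1)(0.646) = −17.51 N·m.
Net torque τ = 35.84 N·m.
α = τ/I = 35.84/0.7282 = 49.22 rad/s².

α ≈ 49.2 rad/s², counterclockwise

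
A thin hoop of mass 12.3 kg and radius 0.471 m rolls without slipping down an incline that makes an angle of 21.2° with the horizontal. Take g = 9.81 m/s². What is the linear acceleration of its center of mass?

a ≈ 1.77 m/s²

Translation along the incline: Mg sinθ − f = Ma.
Rotation about the center: fR = Iα with I = MR². No-slip gives a = αR, so f = (I/R²)a = M a.
Substituting: Mg sinθ = (1 + 1.000)Ma, so a = g sinθ/(1 + 1.000) = (9.81) sin 21.2° / 2.000 = 1.774 m/s².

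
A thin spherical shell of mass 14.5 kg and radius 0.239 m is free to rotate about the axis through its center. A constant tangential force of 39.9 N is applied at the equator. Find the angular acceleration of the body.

I = (2/3)MR² = (2/3)(14.5)(0.239)² = 0.5522 kg·m².
τ = F R = (39.9)(0.239) = 9.536 N·m.
From τ = Iα: α = 9.536/0.5522 = 17.27 rad/s².

α ≈ 17.3 rad/s²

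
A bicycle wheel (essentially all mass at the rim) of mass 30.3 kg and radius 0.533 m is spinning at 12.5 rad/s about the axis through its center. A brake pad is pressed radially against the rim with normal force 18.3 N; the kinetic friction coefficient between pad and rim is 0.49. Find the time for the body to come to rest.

I = MR² = (30.3)(0.533)² = 8.608 kg·m².
Friction force f = μN = (0.49)(18.3) = 8.967 N at the rim; torque magnitude τ = fR = 4.779 N·m, opposing ω.
|α| = τ/I = 4.779/8.608 = 0.5552 rad/s² (deceleration).
0 = ω₀ − |α|t ⇒ t = ω₀/|α| = 12.5/0.5552 = 22.51 s.

t ≈ 22.5 s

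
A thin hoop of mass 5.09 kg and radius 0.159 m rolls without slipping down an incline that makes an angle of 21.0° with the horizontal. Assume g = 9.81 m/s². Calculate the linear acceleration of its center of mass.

Translation along the incline: Mg sinθ − f = Ma.
Rotation about the center: fR = Iα with I = MR². No-slip gives a = αR, so f = (I/R²)a = M a.
Substituting: Mg sinθ = (1 + 1.000)Ma, so a = g sinθ/(1 + 1.000) = (9.81) sin 21.0° / 2.000 = 1.758 m/s².

a ≈ 1.76 m/s²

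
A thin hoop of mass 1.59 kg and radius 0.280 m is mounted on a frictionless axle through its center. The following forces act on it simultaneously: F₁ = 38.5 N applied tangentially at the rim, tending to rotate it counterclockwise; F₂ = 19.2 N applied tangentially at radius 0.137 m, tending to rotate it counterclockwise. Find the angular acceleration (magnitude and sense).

I = MR² = (1.59)(0.280)² = 0.1247 kg·m².
Taking counterclockwise as positive: τ₁ = +(38.5)(0.280) = +10.78 N·m; τ₂ = +(19.2)(0.137) = +2.630 N·m.
Net torque τ = 13.41 N·m.
α = τ/I = 13.41/0.1247 = 107.6 rad/s².

α ≈ 108 rad/s², counterclockwise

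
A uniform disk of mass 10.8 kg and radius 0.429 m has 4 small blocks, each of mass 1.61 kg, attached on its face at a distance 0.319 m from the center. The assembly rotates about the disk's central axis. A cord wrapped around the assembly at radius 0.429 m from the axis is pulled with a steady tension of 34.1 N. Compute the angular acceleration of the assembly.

I_disk = ½MR² = ½(10.8)(0.429)² = 0.9938 kg·m².
I_blocks = 4·m·r² = 4(1.61)(0.319)² = 0.6553 kg·m².
Total I = 1.649 kg·m².
τ = F r = (34.1)(0.429) = 14.63 N·m.
α = τ/I = 14.63/1.649 = 8.871 rad/s².

α ≈ 8.87 rad/s²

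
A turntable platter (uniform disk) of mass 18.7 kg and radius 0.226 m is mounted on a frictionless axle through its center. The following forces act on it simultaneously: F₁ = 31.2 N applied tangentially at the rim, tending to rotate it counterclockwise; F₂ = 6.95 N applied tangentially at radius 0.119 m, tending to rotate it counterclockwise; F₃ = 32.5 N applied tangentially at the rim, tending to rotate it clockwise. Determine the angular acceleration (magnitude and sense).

I = ½MR² = (1/2)(18.7)(0.226)² = 0.4776 kg·m².
Taking counterclockwise as positive: τ₁ = +(31.2)(0.226) = +7.051 N·m; τ₂ = +(6.95)(0.119) = +0.8270 N·m; τ₃ = −(32.5)(0.226) = −7.345 N·m.
Net torque τ = 0.5332 N·m.
α = τ/I = 0.5332/0.4776 = 1.117 rad/s².

α ≈ 1.12 rad/s², counterclockwise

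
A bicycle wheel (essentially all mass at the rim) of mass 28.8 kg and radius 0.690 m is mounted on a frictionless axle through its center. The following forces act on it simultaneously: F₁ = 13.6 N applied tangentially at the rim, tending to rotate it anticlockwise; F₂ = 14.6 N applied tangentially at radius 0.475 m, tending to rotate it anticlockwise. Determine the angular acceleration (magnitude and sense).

I = MR² = (28.8)(0.690)² = 13.71 kg·m².
Taking anticlockwise as positive: τ₁ = +(13.6)(0.690) = +9.384 N·m; τ₂ = +(14.6)(0.475) = +6.935 N·m.
Net torque τ = 16.32 N·m.
α = τ/I = 16.32/13.71 = 1.190 rad/s².

α ≈ 1.19 rad/s², anticlockwise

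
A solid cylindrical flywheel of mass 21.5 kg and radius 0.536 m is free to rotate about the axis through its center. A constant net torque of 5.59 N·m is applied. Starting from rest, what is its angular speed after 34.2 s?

I = ½MR² = (1/2)(21.5)(0.536)² = 3.088 kg·m².
α = τ/I = 5.59/3.088 = 1.810 rad/s².
ω = ω₀ + αt = 0 + (1.810)(34.2) = 61.90 rad/s.

ω ≈ 61.9 rad/s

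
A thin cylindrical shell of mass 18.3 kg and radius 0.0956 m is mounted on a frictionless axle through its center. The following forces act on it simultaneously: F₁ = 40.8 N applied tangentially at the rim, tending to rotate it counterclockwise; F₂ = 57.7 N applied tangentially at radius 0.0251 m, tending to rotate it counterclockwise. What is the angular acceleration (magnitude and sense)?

α ≈ 32.0 rad/s², counterclockwise

I = MR² = (18.3)(0.0956)² = 0.1673 kg·m².
Taking counterclockwise as positive: τ₁ = +(40.8)(0.0956) = +3.900 N·m; τ₂ = +(57.7)(0.0251) = +1.448 N·m.
Net torque τ = 5.349 N·m.
α = τ/I = 5.349/0.1673 = 31.98 rad/s².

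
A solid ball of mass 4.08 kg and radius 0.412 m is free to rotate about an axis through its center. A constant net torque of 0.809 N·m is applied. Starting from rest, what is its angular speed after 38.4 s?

ω ≈ 112 rad/s

I = (2/5)MR² = (2/5)(4.08)(0.412)² = 0.2770 kg·m².
α = τ/I = 0.809/0.2770 = 2.920 rad/s².
ω = ω₀ + αt = 0 + (2.920)(38.4) = 112.1 rad/s.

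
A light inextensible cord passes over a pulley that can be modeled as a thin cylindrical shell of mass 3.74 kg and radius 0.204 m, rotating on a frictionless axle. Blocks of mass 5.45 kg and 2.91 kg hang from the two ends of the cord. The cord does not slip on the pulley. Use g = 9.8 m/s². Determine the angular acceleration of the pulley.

α ≈ 10.1 rad/s²

I = MR² = (3.74)(0.204)² = 0.1556 kg·m².
Heavier block: m₁g − T₁ = m₁a. Lighter block: T₂ − m₂g = m₂a.
Pulley: (T₁ − T₂)R = Iα = I(a/R), so T₁ − T₂ = (I/R²)a = 1·M_p a = 3.740·a.
Adding the three: (m₁ − m₂)g = (m₁ + m₂ + 3.740)a, so a = (5.45 − 2.91)(9.8)/(5.45 + 2.91 + 3.740) = 2.057 m/s².
α = a/R = 2.057/0.204 = 10.08 rad/s².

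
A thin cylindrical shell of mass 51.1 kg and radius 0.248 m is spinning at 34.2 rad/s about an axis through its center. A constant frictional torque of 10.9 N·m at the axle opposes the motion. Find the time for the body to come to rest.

I = MR² = (51.1)(0.248)² = 3.143 kg·m².
The net torque has magnitude 10.9 N·m, opposing ω.
|α| = τ/I = 10.90/3.143 = 3.468 rad/s² (deceleration).
0 = ω₀ − |α|t ⇒ t = ω₀/|α| = 34.2/3.468 = 9.861 s.

t ≈ 9.86 s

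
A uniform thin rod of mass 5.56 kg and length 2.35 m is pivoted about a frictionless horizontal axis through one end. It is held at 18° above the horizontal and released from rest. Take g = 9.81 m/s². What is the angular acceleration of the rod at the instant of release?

About the pivot, I = (1/3)ML² = (1/3)(5.56)(2.35)² = 10.24 kg·m².
The weight acts at the center, a distance L/2 = 1.175 m from the pivot; τ = Mg(L/2) cos 18° = 60.95 N·m.
α = τ/I = 60.95/10.24 = 5.955 rad/s².

α ≈ 5.96 rad/s²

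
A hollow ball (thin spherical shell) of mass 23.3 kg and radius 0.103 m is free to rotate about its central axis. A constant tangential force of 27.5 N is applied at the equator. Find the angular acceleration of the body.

I = (2/3)MR² = (2/3)(23.3)(0.103)² = 0.1648 kg·m².
τ = F R = (27.5)(0.103) = 2.833 N·m.
Newton's second law for rotation, τ = Iα, gives α = τ/I = 2.833/0.1648 = 17.19 rad/s².

α ≈ 17.2 rad/s²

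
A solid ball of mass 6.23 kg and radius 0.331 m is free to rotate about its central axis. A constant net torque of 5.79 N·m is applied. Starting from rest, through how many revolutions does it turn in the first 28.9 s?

I = (2/5)MR² = (2/5)(6.23)(0.331)² = 0.2730 kg·m².
α = τ/I = 5.79/0.2730 = 21.21 rad/s².
θ = ½αt² = ½(21.21)(28.9)² = 8856 rad.
Revolutions = θ/(2π) = 1409.

≈ 1410 revolutions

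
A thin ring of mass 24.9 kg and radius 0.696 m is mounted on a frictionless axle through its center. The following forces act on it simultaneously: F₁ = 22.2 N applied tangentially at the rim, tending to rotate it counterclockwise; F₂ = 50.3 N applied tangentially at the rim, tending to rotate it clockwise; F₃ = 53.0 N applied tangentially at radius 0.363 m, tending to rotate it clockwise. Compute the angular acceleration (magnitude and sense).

I = MR² = (24.9)(0.696)² = 12.06 kg·m².
Taking counterclockwise as positive: τ₁ = +(22.2)(0.696) = +15.45 N·m; τ₂ = −(50.3)(0.696) = −35.01 N·m; τ₃ = −(53.0)(0.363) = −19.24 N·m.
Net torque τ = -38.80 N·m.
α = τ/I = -38.80/12.06 = -3.216 rad/s².

α ≈ 3.22 rad/s², clockwise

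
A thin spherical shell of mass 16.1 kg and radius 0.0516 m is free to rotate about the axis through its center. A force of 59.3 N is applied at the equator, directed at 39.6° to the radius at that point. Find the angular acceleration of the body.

α ≈ 68.2 rad/s²

I = (2/3)MR² = (2/3)(16.1)(0.0516)² = 0.02858 kg·m².
Only the tangential component produces torque: τ = F R sinθ = (59.3)(0.0516) sin 39.6° = 1.950 N·m.
Newton's second law for rotation, τ = Iα, gives α = τ/I = 1.950/0.02858 = 68.25 rad/s².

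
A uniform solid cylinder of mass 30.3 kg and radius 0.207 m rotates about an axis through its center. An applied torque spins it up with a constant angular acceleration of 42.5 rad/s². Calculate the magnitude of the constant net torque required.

I = ½MR² = (1/2)(30.3)(0.207)² = 0.6492 kg·m².
τ = Iα = (0.6492)(42.50) = 27.59 N·m.

τ ≈ 27.6 N·m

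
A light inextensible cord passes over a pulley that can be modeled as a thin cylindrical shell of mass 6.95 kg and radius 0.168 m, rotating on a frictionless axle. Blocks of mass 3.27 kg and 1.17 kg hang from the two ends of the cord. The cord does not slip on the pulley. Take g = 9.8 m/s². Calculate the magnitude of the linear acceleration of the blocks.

a ≈ 1.81 m/s²

I = MR² = (6.95)(0.168)² = 0.1962 kg·m².
Heavier block: m₁g − T₁ = m₁a. Lighter block: T₂ − m₂g = m₂a.
Pulley: (T₁ − T₂)R = Iα = I(a/R), so T₁ − T₂ = (I/R²)a = 1·M_p a = 6.950·a.
Adding the three: (m₁ − m₂)g = (m₁ + m₂ + 6.950)a, so a = (3.27 − 1.17)(9.8)/(3.27 + 1.17 + 6.950) = 1.807 m/s².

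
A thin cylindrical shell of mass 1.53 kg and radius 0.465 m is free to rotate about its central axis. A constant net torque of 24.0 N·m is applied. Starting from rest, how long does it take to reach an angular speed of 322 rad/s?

t ≈ 4.44 s

I = MR² = (1.53)(0.465)² = 0.3308 kg·m².
α = τ/I = 24.0/0.3308 = 72.55 rad/s².
ω = αt ⇒ t = ω/α = 322/72.55 = 4.439 s.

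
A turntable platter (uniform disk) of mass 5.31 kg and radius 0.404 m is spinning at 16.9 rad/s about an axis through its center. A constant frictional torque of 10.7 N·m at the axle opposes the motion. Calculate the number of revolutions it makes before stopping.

≈ 0.920 revolutions

I = ½MR² = (1/2)(5.31)(0.404)² = 0.4333 kg·m².
The net torque has magnitude 10.7 N·m, opposing ω.
|α| = τ/I = 10.70/0.4333 = 24.69 rad/s² (deceleration).
ω² = ω₀² − 2|α|θ with ω = 0 ⇒ θ = ω₀²/(2|α|) = 5.783 rad = 0.9205 rev.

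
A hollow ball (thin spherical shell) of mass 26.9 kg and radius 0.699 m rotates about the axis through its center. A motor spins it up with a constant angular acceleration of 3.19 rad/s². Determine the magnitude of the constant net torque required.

I = (2/3)MR² = (2/3)(26.9)(0.699)² = 8.762 kg·m².
τ = Iα = (8.762)(3.190) = 27.95 N·m.

τ ≈ 28.0 N·m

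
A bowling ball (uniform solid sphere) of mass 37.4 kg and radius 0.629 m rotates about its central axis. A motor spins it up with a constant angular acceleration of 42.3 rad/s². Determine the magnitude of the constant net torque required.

I = (2/5)MR² = (2/5)(37.4)(0.629)² = 5.919 kg·m².
τ = Iα = (5.919)(42.30) = 250.4 N·m.

τ ≈ 250 N·m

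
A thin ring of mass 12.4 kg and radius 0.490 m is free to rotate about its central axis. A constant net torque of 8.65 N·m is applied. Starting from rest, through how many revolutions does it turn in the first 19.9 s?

I = MR² = (12.4)(0.490)² = 2.977 kg·m².
α = τ/I = 8.65/2.977 = 2.905 rad/s².
θ = ½αt² = ½(2.905)(19.9)² = 575.3 rad.
Revolutions = θ/(2π) = 91.56.

≈ 91.6 revolutions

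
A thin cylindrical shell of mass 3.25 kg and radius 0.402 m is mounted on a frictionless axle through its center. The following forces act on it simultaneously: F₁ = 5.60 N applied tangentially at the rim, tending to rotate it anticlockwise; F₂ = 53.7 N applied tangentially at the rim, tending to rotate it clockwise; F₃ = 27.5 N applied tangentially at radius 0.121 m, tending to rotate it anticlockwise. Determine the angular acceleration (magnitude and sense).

α ≈ 30.5 rad/s², clockwise

I = MR² = (3.25)(0.402)² = 0.5252 kg·m².
Taking anticlockwise as positive: τ₁ = +(5.60)(0.402) = +2.251 N·m; τ₂ = −(53.7)(0.402) = −21.59 N·m; τ₃ = +(27.5)(0.121) = +3.327 N·m.
Net torque τ = -16.01 N·m.
α = τ/I = -16.01/0.5252 = -30.48 rad/s².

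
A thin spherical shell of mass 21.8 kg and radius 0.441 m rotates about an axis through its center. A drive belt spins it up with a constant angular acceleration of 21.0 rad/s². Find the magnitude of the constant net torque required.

τ ≈ 59.4 N·m

I = (2/3)MR² = (2/3)(21.8)(0.441)² = 2.826 kg·m².
τ = Iα = (2.826)(21.00) = 59.36 N·m.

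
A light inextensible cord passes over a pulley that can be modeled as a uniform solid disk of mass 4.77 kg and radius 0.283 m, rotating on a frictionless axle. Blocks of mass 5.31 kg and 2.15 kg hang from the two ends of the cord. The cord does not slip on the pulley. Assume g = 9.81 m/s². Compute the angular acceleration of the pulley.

I = ½MR² = (1/2)(4.77)(0.283)² = 0.1910 kg·m².
Heavier block: m₁g − T₁ = m₁a. Lighter block: T₂ − m₂g = m₂a.
Pulley: (T₁ − T₂)R = Iα = I(a/R), so T₁ − T₂ = (I/R²)a = (1/2)M_p a = 2.385·a.
Adding the three: (m₁ − m₂)g = (m₁ + m₂ + 2.385)a, so a = (5.31 − 2.15)(9.81)/(5.31 + 2.15 + 2.385) = 3.149 m/s².
α = a/R = 3.149/0.283 = 11.13 rad/s².

α ≈ 11.1 rad/s²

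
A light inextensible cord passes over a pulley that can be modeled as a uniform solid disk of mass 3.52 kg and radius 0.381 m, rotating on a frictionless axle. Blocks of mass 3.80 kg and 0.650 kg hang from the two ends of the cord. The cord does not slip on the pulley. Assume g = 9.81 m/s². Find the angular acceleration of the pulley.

I = ½MR² = (1/2)(3.52)(0.381)² = 0.2555 kg·m².
Heavier block: m₁g − T₁ = m₁a. Lighter block: T₂ − m₂g = m₂a.
Pulley: (T₁ − T₂)R = Iα = I(a/R), so T₁ − T₂ = (I/R²)a = (1/2)M_p a = 1.760·a.
Adding the three: (m₁ − m₂)g = (m₁ + m₂ + 1.760)a, so a = (3.80 − 0.650)(9.81)/(3.80 + 0.650 + 1.760) = 4.976 m/s².
α = a/R = 4.976/0.381 = 13.06 rad/s².

α ≈ 13.1 rad/s²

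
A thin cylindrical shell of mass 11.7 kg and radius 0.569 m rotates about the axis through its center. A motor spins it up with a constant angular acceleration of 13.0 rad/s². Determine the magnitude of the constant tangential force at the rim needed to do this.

I = MR² = (11.7)(0.569)² = 3.788 kg·m².
The required torque is τ = Iα = (3.788)(13.00) = 49.24 N·m.
A tangential force at the rim gives τ = FR, so F = τ/R = 49.24/0.569 = 86.54 N.

F ≈ 86.5 N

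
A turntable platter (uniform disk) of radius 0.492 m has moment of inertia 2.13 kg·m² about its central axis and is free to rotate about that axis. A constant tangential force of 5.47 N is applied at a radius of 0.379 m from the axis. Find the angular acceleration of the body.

α ≈ 0.973 rad/s²

τ = F·r = (5.47)(0.379) = 2.073 N·m.
From τ = Iα: α = 2.073/2.130 = 0.9733 rad/s².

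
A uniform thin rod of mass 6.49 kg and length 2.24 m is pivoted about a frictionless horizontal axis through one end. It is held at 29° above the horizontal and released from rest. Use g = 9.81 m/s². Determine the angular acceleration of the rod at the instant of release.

About the pivot, I = (1/3)ML² = (1/3)(6.49)(2.24)² = 10.85 kg·m².
The weight acts at the center, a distance L/2 = 1.120 m from the pivot; τ = Mg(L/2) cos 29° = 62.37 N·m.
α = τ/I = 62.37/10.85 = 5.746 rad/s².
(Equivalently α = (3g/(2L)) cos 29° = 5.746 rad/s².)

α ≈ 5.75 rad/s²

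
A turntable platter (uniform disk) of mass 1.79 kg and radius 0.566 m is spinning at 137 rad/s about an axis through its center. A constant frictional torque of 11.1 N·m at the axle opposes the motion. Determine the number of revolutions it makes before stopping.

≈ 38.6 revolutions

I = ½MR² = (1/2)(1.79)(0.566)² = 0.2867 kg·m².
The net torque has magnitude 11.1 N·m, opposing ω.
|α| = τ/I = 11.10/0.2867 = 38.71 rad/s² (deceleration).
ω² = ω₀² − 2|α|θ with ω = 0 ⇒ θ = ω₀²/(2|α|) = 242.4 rad = 38.58 rev.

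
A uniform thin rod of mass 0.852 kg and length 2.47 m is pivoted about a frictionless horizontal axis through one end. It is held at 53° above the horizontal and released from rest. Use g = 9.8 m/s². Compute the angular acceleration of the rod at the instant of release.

About the pivot, I = (1/3)ML² = (1/3)(0.852)(2.47)² = 1.733 kg·m².
The weight acts at the center, a distance L/2 = 1.235 m from the pivot; τ = Mg(L/2) cos 53° = 6.206 N·m.
α = τ/I = 6.206/1.733 = 3.582 rad/s².
(Equivalently α = (3g/(2L)) cos 53° = 3.582 rad/s².)

α ≈ 3.58 rad/s²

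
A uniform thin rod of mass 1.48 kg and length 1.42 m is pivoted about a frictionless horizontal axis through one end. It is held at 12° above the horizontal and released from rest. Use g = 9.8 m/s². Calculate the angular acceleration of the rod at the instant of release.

About the pivot, I = (1/3)ML² = (1/3)(1.48)(1.42)² = 0.9948 kg·m².
The weight acts at the center, a distance L/2 = 0.7100 m from the pivot; τ = Mg(L/2) cos 12° = 10.07 N·m.
α = τ/I = 10.07/0.9948 = 10.13 rad/s².

α ≈ 10.1 rad/s²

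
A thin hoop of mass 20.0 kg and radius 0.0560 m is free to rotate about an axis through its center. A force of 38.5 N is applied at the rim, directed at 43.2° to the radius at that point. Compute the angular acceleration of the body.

I = MR² = (20.0)(0.0560)² = 0.06272 kg·m².
Only the tangential component produces torque: τ = F R sinθ = (38.5)(0.0560) sin 43.2° = 1.476 N·m.
Newton's second law for rotation, τ = Iα, gives α = τ/I = 1.476/0.06272 = 23.53 rad/s².

α ≈ 23.5 rad/s²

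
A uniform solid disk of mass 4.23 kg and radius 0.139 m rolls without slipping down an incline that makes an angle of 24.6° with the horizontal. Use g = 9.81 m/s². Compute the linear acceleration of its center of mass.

Translation along the incline: Mg sinθ − f = Ma.
Rotation about the center: fR = Iα with I = ½MR². No-slip gives a = αR, so f = (I/R²)a = (1/2)M a.
Substituting: Mg sinθ = (1 + 0.5000)Ma, so a = g sinθ/(1 + 0.5000) = (9.81) sin 24.6° / 1.500 = 2.722 m/s².

a ≈ 2.72 m/s²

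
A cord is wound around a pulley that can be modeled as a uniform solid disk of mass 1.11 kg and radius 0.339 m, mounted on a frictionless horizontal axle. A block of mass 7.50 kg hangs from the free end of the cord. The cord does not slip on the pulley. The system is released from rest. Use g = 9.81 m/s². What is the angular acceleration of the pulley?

I = ½MR² = (1/2)(1.11)(0.339)² = 0.06378 kg·m².
Block: mg − T = ma. Pulley: TR = Iα. No-slip: a = αR, so T = (I/R²)a = 0.5550·a.
Then mg = (m + 0.5550)a, so a = (7.50)(9.81)/(7.50 + 0.5550) = 9.134 m/s².
α = a/R = 9.134/0.339 = 26.94 rad/s².

α ≈ 26.9 rad/s²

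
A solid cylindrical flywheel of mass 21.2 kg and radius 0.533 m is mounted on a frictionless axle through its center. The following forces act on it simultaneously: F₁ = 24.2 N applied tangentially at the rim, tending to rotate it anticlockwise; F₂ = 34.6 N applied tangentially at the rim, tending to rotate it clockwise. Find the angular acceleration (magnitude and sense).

I = ½MR² = (1/2)(21.2)(0.533)² = 3.011 kg·m².
Taking anticlockwise as positive: τ₁ = +(24.2)(0.533) = +12.90 N·m; τ₂ = −(34.6)(0.533) = −18.44 N·m.
Net torque τ = -5.543 N·m.
α = τ/I = -5.543/3.011 = -1.841 rad/s².

α ≈ 1.84 rad/s², clockwise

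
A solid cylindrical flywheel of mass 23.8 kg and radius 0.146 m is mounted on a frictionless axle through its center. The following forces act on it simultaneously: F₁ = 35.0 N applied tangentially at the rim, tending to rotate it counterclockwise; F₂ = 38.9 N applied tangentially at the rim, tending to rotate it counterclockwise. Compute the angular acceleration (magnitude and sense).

I = ½MR² = (1/2)(23.8)(0.146)² = 0.2537 kg·m².
Taking counterclockwise as positive: τ₁ = +(35.0)(0.146) = +5.110 N·m; τ₂ = +(38.9)(0.146) = +5.679 N·m.
Net torque τ = 10.79 N·m.
α = τ/I = 10.79/0.2537 = 42.53 rad/s².

α ≈ 42.5 rad/s², counterclockwise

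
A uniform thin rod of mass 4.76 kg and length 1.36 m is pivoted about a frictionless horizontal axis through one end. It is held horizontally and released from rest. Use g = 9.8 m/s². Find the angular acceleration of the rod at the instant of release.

About the pivot, I = (1/3)ML² = (1/3)(4.76)(1.36)² = 2.935 kg·m².
The weight acts at the center, a distance L/2 = 0.6800 m from the pivot; τ = Mg(L/2) = 31.72 N·m.
α = τ/I = 31.72/2.935 = 10.81 rad/s².

α ≈ 10.8 rad/s²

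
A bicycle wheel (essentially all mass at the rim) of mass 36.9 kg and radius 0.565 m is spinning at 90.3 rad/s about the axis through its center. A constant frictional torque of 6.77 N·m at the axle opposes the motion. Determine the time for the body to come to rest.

I = MR² = (36.9)(0.565)² = 11.78 kg·m².
The net torque has magnitude 6.77 N·m, opposing ω.
|α| = τ/I = 6.770/11.78 = 0.5747 rad/s² (deceleration).
0 = ω₀ − |α|t ⇒ t = ω₀/|α| = 90.3/0.5747 = 157.1 s.

t ≈ 157 s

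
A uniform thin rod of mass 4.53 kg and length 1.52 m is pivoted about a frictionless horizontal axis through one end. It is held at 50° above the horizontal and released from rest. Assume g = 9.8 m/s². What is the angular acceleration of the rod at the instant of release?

About the pivot, I = (1/3)ML² = (1/3)(4.53)(1.52)² = 3.489 kg·m².
The weight acts at the center, a distance L/2 = 0.7600 m from the pivot; τ = Mg(L/2) cos 50° = 21.69 N·m.
α = τ/I = 21.69/3.489 = 6.216 rad/s².
(Equivalently α = (3g/(2L)) cos 50° = 6.216 rad/s².)

α ≈ 6.22 rad/s²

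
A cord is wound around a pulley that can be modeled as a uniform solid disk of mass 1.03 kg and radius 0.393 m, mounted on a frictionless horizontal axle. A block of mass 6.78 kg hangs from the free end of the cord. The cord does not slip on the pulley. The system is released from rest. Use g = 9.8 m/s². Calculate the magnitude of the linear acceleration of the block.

I = ½MR² = (1/2)(1.03)(0.393)² = 0.07954 kg·m².
Block: mg − T = ma. Pulley: TR = Iα. No-slip: a = αR, so T = (I/R²)a = 0.5150·a.
Then mg = (m + 0.5150)a, so a = (6.78)(9.8)/(6.78 + 0.5150) = 9.108 m/s².

a ≈ 9.11 m/s²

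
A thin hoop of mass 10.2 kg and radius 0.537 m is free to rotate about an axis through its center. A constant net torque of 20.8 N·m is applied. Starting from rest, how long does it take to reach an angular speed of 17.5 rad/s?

I = MR² = (10.2)(0.537)² = 2.941 kg·m².
α = τ/I = 20.8/2.941 = 7.072 rad/s².
ω = αt ⇒ t = ω/α = 17.5/7.072 = 2.475 s.

t ≈ 2.47 s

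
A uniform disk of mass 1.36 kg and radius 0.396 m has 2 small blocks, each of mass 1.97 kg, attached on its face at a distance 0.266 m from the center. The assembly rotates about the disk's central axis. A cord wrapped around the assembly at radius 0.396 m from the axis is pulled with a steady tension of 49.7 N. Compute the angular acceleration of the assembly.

α ≈ 51.1 rad/s²

I_disk = ½MR² = ½(1.36)(0.396)² = 0.1066 kg·m².
I_blocks = 2·m·r² = 2(1.97)(0.266)² = 0.2788 kg·m².
Total I = 0.3854 kg·m².
τ = F r = (49.7)(0.396) = 19.68 N·m.
α = τ/I = 19.68/0.3854 = 51.07 rad/s².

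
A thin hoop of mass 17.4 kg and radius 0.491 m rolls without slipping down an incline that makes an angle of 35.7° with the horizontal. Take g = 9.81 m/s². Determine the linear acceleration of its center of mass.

Translation along the incline: Mg sinθ − f = Ma.
Rotation about the center: fR = Iα with I = MR². No-slip gives a = αR, so f = (I/R²)a = M a.
Substituting: Mg sinθ = (1 + 1.000)Ma, so a = g sinθ/(1 + 1.000) = (9.81) sin 35.7° / 2.000 = 2.862 m/s².

a ≈ 2.86 m/s²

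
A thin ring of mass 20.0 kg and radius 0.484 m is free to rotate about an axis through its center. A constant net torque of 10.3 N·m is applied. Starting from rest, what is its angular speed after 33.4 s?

I = MR² = (20.0)(0.484)² = 4.685 kg·m².
α = τ/I = 10.3/4.685 = 2.198 rad/s².
ω = ω₀ + αt = 0 + (2.198)(33.4) = 73.43 rad/s.

ω ≈ 73.4 rad/s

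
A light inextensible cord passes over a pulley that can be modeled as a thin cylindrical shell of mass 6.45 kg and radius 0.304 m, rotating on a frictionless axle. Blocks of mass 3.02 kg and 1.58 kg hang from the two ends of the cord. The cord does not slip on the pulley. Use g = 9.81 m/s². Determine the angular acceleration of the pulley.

I = MR² = (6.45)(0.304)² = 0.5961 kg·m².
Heavier block: m₁g − T₁ = m₁a. Lighter block: T₂ − m₂g = m₂a.
Pulley: (T₁ − T₂)R = Iα = I(a/R), so T₁ − T₂ = (I/R²)a = 1·M_p a = 6.450·a.
Adding the three: (m₁ − m₂)g = (m₁ + m₂ + 6.450)a, so a = (3.02 − 1.58)(9.81)/(3.02 + 1.58 + 6.450) = 1.278 m/s².
α = a/R = 1.278/0.304 = 4.205 rad/s².

α ≈ 4.21 rad/s²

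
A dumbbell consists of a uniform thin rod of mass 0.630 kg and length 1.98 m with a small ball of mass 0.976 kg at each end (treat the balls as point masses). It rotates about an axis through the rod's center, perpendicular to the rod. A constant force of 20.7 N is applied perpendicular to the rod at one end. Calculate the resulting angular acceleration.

I_rod = (1/12)ML² = (1/12)(0.630)(1.98)² = 0.2058 kg·m².
I_balls = 2·m·(L/2)² = 2(0.976)(0.9900)² = 1.913 kg·m².
Total I = 2.119 kg·m².
τ = F·(L/2) = (20.7)(0.990) = 20.49 N·m.
α = τ/I = 20.49/2.119 = 9.671 rad/s².

α ≈ 9.67 rad/s²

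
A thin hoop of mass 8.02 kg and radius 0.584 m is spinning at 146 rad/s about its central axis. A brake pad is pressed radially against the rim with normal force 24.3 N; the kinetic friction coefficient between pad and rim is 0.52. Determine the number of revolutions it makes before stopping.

I = MR² = (8.02)(0.584)² = 2.735 kg·m².
Friction force f = μN = (0.52)(24.3) = 12.64 N at the rim; torque magnitude τ = fR = 7.379 N·m, opposing ω.
|α| = τ/I = 7.379/2.735 = 2.698 rad/s² (deceleration).
ω² = ω₀² − 2|α|θ with ω = 0 ⇒ θ = ω₀²/(2|α|) = 3951 rad = 628.7 rev.

≈ 629 revolutions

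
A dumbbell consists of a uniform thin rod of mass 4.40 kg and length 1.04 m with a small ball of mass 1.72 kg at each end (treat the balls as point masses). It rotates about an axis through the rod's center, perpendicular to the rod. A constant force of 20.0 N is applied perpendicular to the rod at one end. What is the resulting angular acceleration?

I_rod = (1/12)ML² = (1/12)(4.40)(1.04)² = 0.3966 kg·m².
I_balls = 2·m·(L/2)² = 2(1.72)(0.5200)² = 0.9302 kg·m².
Total I = 1.327 kg·m².
τ = F·(L/2) = (20.0)(0.520) = 10.40 N·m.
α = τ/I = 10.40/1.327 = 7.839 rad/s².

α ≈ 7.84 rad/s²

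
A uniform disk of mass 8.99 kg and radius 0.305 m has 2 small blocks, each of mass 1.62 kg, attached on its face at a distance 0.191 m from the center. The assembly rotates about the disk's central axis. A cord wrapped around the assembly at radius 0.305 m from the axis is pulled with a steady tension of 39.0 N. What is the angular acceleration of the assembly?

I_disk = ½MR² = ½(8.99)(0.305)² = 0.4181 kg·m².
I_blocks = 2·m·r² = 2(1.62)(0.191)² = 0.1182 kg·m².
Total I = 0.5363 kg·m².
τ = F r = (39.0)(0.305) = 11.89 N·m.
α = τ/I = 11.89/0.5363 = 22.18 rad/s².

α ≈ 22.2 rad/s²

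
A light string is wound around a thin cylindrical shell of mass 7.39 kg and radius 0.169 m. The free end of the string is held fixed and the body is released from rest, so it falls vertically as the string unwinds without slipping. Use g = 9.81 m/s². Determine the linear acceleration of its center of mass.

Translation: Mg − T = Ma. Rotation about the center: TR = Iα with I = MR².
With a = αR: T = (I/R²)a = M a, so Mg = (1 + 1.000)Ma.
a = g/(1 + 1.000) = 9.81/2.000 = 4.905 m/s².

a ≈ 4.91 m/s²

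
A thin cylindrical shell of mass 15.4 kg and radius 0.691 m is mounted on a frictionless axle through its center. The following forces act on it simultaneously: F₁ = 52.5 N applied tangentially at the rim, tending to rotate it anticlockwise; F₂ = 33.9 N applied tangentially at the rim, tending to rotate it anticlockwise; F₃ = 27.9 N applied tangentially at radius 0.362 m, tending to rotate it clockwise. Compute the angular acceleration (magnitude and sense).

I = MR² = (15.4)(0.691)² = 7.353 kg·m².
Taking anticlockwise as positive: τ₁ = +(52.5)(0.691) = +36.28 N·m; τ₂ = +(33.9)(0.691) = +23.42 N·m; τ₃ = −(27.9)(0.362) = −10.10 N·m.
Net torque τ = 49.60 N·m.
α = τ/I = 49.60/7.353 = 6.746 rad/s².

α ≈ 6.75 rad/s², anticlockwise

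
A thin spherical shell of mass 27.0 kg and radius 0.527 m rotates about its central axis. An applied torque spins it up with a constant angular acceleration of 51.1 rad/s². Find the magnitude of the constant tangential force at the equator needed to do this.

I = (2/3)MR² = (2/3)(27.0)(0.527)² = 4.999 kg·m².
The required torque is τ = Iα = (4.999)(51.10) = 255.5 N·m.
A tangential force at the equator gives τ = FR, so F = τ/R = 255.5/0.527 = 484.7 N.

F ≈ 485 N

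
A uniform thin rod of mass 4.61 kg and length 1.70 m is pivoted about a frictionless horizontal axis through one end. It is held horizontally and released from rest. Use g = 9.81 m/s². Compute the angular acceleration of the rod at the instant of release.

About the pivot, I = (1/3)ML² = (1/3)(4.61)(1.70)² = 4.441 kg·m².
The weight acts at the center, a distance L/2 = 0.8500 m from the pivot; τ = Mg(L/2) = 38.44 N·m.
α = τ/I = 38.44/4.441 = 8.656 rad/s².

α ≈ 8.66 rad/s²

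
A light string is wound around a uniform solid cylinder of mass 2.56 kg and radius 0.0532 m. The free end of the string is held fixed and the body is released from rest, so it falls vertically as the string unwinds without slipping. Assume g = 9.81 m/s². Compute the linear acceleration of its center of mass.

Translation: Mg − T = Ma. Rotation about the center: TR = Iα with I = ½MR².
With a = αR: T = (I/R²)a = (1/2)M a, so Mg = (1 + 0.5000)Ma.
a = g/(1 + 0.5000) = 9.81/1.500 = 6.540 m/s².

a ≈ 6.54 m/s²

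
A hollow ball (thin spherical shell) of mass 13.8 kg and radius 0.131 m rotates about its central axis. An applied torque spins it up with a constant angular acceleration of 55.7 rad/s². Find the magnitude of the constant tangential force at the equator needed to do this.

I = (2/3)MR² = (2/3)(13.8)(0.131)² = 0.1579 kg·m².
The required torque is τ = Iα = (0.1579)(55.70) = 8.794 N·m.
A tangential force at the equator gives τ = FR, so F = τ/R = 8.794/0.131 = 67.13 N.

F ≈ 67.1 N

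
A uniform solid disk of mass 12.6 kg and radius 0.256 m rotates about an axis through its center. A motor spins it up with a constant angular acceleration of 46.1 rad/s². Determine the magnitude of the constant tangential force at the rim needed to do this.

F ≈ 74.4 N

I = ½MR² = (1/2)(12.6)(0.256)² = 0.4129 kg·m².
The required torque is τ = Iα = (0.4129)(46.10) = 19.03 N·m.
A tangential force at the rim gives τ = FR, so F = τ/R = 19.03/0.256 = 74.35 N.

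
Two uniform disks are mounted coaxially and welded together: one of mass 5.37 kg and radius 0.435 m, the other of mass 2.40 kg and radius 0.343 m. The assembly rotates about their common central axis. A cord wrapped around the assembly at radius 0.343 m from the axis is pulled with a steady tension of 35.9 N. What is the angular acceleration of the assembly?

I = ½M₁R₁² + ½M₂R₂² = ½(5.37)(0.435)² + ½(2.40)(0.343)² = 0.6492 kg·m².
τ = F r = (35.9)(0.343) = 12.31 N·m.
α = τ/I = 12.31/0.6492 = 18.97 rad/s².

α ≈ 19.0 rad/s²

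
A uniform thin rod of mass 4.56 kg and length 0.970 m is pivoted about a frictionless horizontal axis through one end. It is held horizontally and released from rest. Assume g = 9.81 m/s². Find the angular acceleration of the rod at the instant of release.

α ≈ 15.2 rad/s²

About the pivot, I = (1/3)ML² = (1/3)(4.56)(0.970)² = 1.430 kg·m².
The weight acts at the center, a distance L/2 = 0.4850 m from the pivot; τ = Mg(L/2) = 21.70 N·m.
α = τ/I = 21.70/1.430 = 15.17 rad/s².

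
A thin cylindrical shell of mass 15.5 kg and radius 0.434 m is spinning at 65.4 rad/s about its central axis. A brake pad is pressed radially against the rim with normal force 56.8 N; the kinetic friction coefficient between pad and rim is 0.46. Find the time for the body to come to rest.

I = MR² = (15.5)(0.434)² = 2.920 kg·m².
Friction force f = μN = (0.46)(56.8) = 26.13 N at the rim; torque magnitude τ = fR = 11.34 N·m, opposing ω.
|α| = τ/I = 11.34/2.920 = 3.884 rad/s² (deceleration).
0 = ω₀ − |α|t ⇒ t = ω₀/|α| = 65.4/3.884 = 16.84 s.

t ≈ 16.8 s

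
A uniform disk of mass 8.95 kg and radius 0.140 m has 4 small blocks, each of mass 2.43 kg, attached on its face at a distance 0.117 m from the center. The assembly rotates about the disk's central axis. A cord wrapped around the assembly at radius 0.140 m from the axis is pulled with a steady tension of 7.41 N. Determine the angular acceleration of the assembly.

α ≈ 4.70 rad/s²

I_disk = ½MR² = ½(8.95)(0.140)² = 0.08771 kg·m².
I_blocks = 4·m·r² = 4(2.43)(0.117)² = 0.1331 kg·m².
Total I = 0.2208 kg·m².
τ = F r = (7.41)(0.140) = 1.037 N·m.
α = τ/I = 1.037/0.2208 = 4.699 rad/s².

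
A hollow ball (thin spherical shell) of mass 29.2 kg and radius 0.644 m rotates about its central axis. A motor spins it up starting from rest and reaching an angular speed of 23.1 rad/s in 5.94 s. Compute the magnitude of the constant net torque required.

I = (2/3)MR² = (2/3)(29.2)(0.644)² = 8.074 kg·m².
α = Δω/Δt = (23.1 − 0)/5.94 = 3.889 rad/s².
τ = Iα = (8.074)(3.889) = 31.40 N·m.

τ ≈ 31.4 N·m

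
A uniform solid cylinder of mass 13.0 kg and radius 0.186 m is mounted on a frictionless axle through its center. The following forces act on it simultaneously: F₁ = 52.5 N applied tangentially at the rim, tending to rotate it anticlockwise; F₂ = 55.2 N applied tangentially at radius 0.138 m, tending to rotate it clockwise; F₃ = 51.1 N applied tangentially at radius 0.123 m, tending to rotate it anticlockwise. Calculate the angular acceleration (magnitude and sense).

α ≈ 37.5 rad/s², anticlockwise

I = ½MR² = (1/2)(13.0)(0.186)² = 0.2249 kg·m².
Taking anticlockwise as positive: τ₁ = +(52.5)(0.186) = +9.765 N·m; τ₂ = −(55.2)(0.138) = −7.618 N·m; τ₃ = +(51.1)(0.123) = +6.285 N·m.
Net torque τ = 8.433 N·m.
α = τ/I = 8.433/0.2249 = 37.50 rad/s².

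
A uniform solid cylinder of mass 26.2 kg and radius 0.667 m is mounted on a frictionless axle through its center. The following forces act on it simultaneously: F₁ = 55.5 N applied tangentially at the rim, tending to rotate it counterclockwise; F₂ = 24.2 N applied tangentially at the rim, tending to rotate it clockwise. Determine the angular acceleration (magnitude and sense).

I = ½MR² = (1/2)(26.2)(0.667)² = 5.828 kg·m².
Taking counterclockwise as positive: τ₁ = +(55.5)(0.667) = +37.02 N·m; τ₂ = −(24.2)(0.667) = −16.14 N·m.
Net torque τ = 20.88 N·m.
α = τ/I = 20.88/5.828 = 3.582 rad/s².

α ≈ 3.58 rad/s², counterclockwise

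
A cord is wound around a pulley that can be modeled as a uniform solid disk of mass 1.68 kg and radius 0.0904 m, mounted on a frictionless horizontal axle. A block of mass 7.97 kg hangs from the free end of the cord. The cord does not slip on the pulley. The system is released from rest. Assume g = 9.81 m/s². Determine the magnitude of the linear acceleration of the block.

I = ½MR² = (1/2)(1.68)(0.0904)² = 0.006865 kg·m².
Block: mg − T = ma. Pulley: TR = Iα. No-slip: a = αR, so T = (I/R²)a = 0.8400·a.
Then mg = (m + 0.8400)a, so a = (7.97)(9.81)/(7.97 + 0.8400) = 8.875 m/s².

a ≈ 8.87 m/s²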